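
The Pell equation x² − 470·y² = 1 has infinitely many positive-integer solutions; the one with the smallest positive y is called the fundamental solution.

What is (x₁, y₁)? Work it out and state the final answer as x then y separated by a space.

1691 78

√470 = [21; 1,2,8,2,1,42, …], period ℓ=6 (even) → k=5
step 0: (21, 1)  from 21·(1,0) + (0,1)
…
step 3: (542, 25)  from 8·(65,3) + (22,1)
step 4: (1149, 53)  from 2·(542,25) + (65,3)
step 5: (1691, 78)  from 1·(1149,53) + (542,25)
(x₁, y₁) = (1691, 78);  1691² − 470·78² = 1 ✓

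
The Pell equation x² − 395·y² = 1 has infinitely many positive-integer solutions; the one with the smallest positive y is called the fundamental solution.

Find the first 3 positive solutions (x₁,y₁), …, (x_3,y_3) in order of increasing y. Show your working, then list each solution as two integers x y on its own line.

159 8
50561 2544
16078239 808984

√395 → a₀=19, period (1,6,1,38); ℓ=4 even so k=3
i=0: a=19 ⇒ p=19, q=1
i=1: a=1 ⇒ p=20, q=1
i=2: a=6 ⇒ p=139, q=7
i=3: a=1 ⇒ p=159, q=8
→ (159, 8).  Check: 159²=25281, 395·8²=25280, difference 1.
(159+8√395)^2 = 50561 + 2544√395
(159+8√395)^3 = 16078239 + 808984√395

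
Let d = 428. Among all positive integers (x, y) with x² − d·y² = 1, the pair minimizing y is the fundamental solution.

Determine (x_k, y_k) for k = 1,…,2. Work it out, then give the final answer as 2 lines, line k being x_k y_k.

1850887 89466
6851565373537 331182912684

d=428: √d = [20; 1,2,4,1,5,10,5,1,4,2,1,40] (ℓ=12, even), read p_11/q_11
step 0: (20, 1)  from 20·(1,0) + (0,1)
step 1: (21, 1)  from 1·(20,1) + (1,0)
…
step 5: (1924, 93)  from 5·(331,16) + (269,13)
step 6: (19571, 946)  from 10·(1924,93) + (331,16)
…
step 10: (1273708, 61567)  from 2·(577179,27899) + (119350,5769)
step 11: (1850887, 89466)  from 1·(1273708,61567) + (577179,27899)
→ (1850887, 89466).  Check: 1850887²=3425782686769, 428·89466²=3425782686768, difference 1.
(x_2, y_2) = (1850887·1850887 + 428·89466·89466, 1850887·89466 + 89466·1850887) = (6851565373537, 331182912684)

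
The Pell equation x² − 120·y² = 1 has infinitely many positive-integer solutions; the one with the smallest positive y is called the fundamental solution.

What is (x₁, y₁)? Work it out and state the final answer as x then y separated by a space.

11 1

[10; 1,20] for √120; ℓ=2 ⇒ convergent index 1
i=0: a=10 ⇒ p=10, q=1
i=1: a=1 ⇒ p=11, q=1
(x₁, y₁) = (11, 1);  11² − 120·1² = 1 ✓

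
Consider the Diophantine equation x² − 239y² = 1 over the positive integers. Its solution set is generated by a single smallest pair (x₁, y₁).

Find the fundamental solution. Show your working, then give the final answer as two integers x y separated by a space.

[15; 2,5,1,2,4,15,4,2,1,5,2,30] for √239; ℓ=12 ⇒ convergent index 11
step 0: (15, 1)  from 15·(1,0) + (0,1)
…
step 2: (170, 11)  from 5·(31,2) + (15,1)
step 3: (201, 13)  from 1·(170,11) + (31,2)
step 4: (572, 37)  from 2·(201,13) + (170,11)
step 5: (2489, 161)  from 4·(572,37) + (201,13)
…
step 7: (154117, 9969)  from 4·(37907,2452) + (2489,161)
step 8: (346141, 22390)  from 2·(154117,9969) + (37907,2452)
…
step 10: (2847431, 184185)  from 5·(500258,32359) + (346141,22390)
step 11: (6195120, 400729)  from 2·(2847431,184185) + (500258,32359)
(x₁, y₁) = (6195120, 400729);  6195120² − 239·400729² = 1 ✓

6195120 400729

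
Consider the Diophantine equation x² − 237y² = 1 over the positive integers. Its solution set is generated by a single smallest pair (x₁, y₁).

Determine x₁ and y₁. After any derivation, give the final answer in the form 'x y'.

√237 → a₀=15, period (2,1,1,7,10,7,1,1,2,30); ℓ=10 even so k=9
i=0: a=15 ⇒ p=15, q=1
i=1: a=2 ⇒ p=31, q=2
…
i=3: a=1 ⇒ p=77, q=5
i=4: a=7 ⇒ p=585, q=38
i=5: a=10 ⇒ p=5927, q=385
…
i=8: a=1 ⇒ p=90075, q=5851
i=9: a=2 ⇒ p=228151, q=14820
→ (228151, 14820).  Check: 228151²=52052878801, 237·14820²=52052878800, difference 1.

228151 14820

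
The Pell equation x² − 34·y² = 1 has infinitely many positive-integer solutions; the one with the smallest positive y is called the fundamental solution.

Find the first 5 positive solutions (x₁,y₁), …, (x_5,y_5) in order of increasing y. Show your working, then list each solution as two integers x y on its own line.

[5; 1,4,1,10] for √34; ℓ=4 ⇒ convergent index 3
step 0: (5, 1)  from 5·(1,0) + (0,1)
…
step 2: (29, 5)  from 4·(6,1) + (5,1)
step 3: (35, 6)  from 1·(29,5) + (6,1)
(x₁, y₁) = (35, 6);  35² − 34·6² = 1 ✓
(35+6√34)^2 = 2449 + 420√34
(35+6√34)^3 = 171395 + 29394√34
(35+6√34)^4 = 11995201 + 2057160√34
(35+6√34)^5 = 839492675 + 143971806√34

35 6
2449 420
171395 29394
11995201 2057160
839492675 143971806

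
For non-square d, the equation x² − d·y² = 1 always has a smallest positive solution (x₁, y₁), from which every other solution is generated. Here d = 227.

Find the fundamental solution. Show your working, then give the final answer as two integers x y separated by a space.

226 15

[15; 15,30] for √227; ℓ=2 ⇒ convergent index 1
a_0=15:  p_0=15·1+0=15,  q_0=15·0+1=1
a_1=15:  p_1=15·15+1=226,  q_1=15·1+0=15
→ (226, 15).  Check: 226²=51076, 227·15²=51075, difference 1.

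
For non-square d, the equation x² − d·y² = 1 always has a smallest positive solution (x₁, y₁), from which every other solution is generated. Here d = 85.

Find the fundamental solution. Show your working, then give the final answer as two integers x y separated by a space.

[9; 4,1,1,4,18] for √85; ℓ=5 ⇒ convergent index 9
i=0: a=9 ⇒ p=9, q=1
…
i=2: a=1 ⇒ p=46, q=5
i=3: a=1 ⇒ p=83, q=9
i=4: a=4 ⇒ p=378, q=41
i=5: a=18 ⇒ p=6887, q=747
i=6: a=4 ⇒ p=27926, q=3029
…
i=8: a=1 ⇒ p=62739, q=6805
i=9: a=4 ⇒ p=285769, q=30996
→ (285769, 30996).  Check: 285769²=81663921361, 85·30996²=81663921360, difference 1.

285769 30996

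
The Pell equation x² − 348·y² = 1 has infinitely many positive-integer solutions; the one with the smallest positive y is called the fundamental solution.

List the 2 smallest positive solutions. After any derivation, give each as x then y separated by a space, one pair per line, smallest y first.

√348 = [18; 1,1,1,8,1,1,1,36, …], period ℓ=8 (even) → k=7
a_0=18:  p_0=18·1+0=18,  q_0=18·0+1=1
…
a_2=1:  p_2=1·19+18=37,  q_2=1·1+1=2
a_3=1:  p_3=1·37+19=56,  q_3=1·2+1=3
a_4=8:  p_4=8·56+37=485,  q_4=8·3+2=26
a_5=1:  p_5=1·485+56=541,  q_5=1·26+3=29
a_6=1:  p_6=1·541+485=1026,  q_6=1·29+26=55
a_7=1:  p_7=1·1026+541=1567,  q_7=1·55+29=84
(x₁, y₁) = (1567, 84);  1567² − 348·84² = 1 ✓
k=2:  x_2 = 1567·1567+348·84·84 = 4910977,  y_2 = 1567·84+84·1567 = 263256

1567 84
4910977 263256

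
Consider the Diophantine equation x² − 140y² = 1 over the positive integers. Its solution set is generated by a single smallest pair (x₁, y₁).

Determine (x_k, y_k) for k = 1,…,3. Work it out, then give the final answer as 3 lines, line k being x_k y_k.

√140 = [11; 1,4,1,22, …], period ℓ=4 (even) → k=3
a_0=11:  p_0=11·1+0=11,  q_0=11·0+1=1
…
a_2=4:  p_2=4·12+11=59,  q_2=4·1+1=5
a_3=1:  p_3=1·59+12=71,  q_3=1·5+1=6
(x₁, y₁) = (71, 6);  71² − 140·6² = 1 ✓
(x_2, y_2) = (71·71 + 140·6·6, 71·6 + 6·71) = (10081, 852)
(x_3, y_3) = (71·10081 + 140·6·852, 71·852 + 6·10081) = (1431431, 120978)

71 6
10081 852
1431431 120978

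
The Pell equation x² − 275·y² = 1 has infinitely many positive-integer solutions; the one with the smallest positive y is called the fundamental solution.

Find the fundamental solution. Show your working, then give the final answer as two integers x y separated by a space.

199 12

[16; 1,1,2,1,1,32] for √275; ℓ=6 ⇒ convergent index 5
i=0: a=16 ⇒ p=16, q=1
…
i=2: a=1 ⇒ p=33, q=2
i=3: a=2 ⇒ p=83, q=5
i=4: a=1 ⇒ p=116, q=7
i=5: a=1 ⇒ p=199, q=12
→ (199, 12).  Check: 199²=39601, 275·12²=39600, difference 1.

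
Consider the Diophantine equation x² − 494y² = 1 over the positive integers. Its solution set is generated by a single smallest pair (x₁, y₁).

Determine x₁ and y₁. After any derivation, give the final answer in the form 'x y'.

73035 3286

d=494: √d = [22; 4,2,2,1,2,1,2,2,4,44] (ℓ=10, even), read p_9/q_9
step 0: (22, 1)  from 22·(1,0) + (0,1)
step 1: (89, 4)  from 4·(22,1) + (1,0)
…
step 3: (489, 22)  from 2·(200,9) + (89,4)
…
step 5: (1867, 84)  from 2·(689,31) + (489,22)
…
step 8: (16514, 743)  from 2·(6979,314) + (2556,115)
step 9: (73035, 3286)  from 4·(16514,743) + (6979,314)
→ (73035, 3286).  Check: 73035²=5334111225, 494·3286²=5334111224, difference 1.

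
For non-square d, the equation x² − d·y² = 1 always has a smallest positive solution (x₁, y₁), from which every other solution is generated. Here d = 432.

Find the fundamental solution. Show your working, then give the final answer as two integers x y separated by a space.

√432 = [20; 1,3,1,1,1,3,1,40, …], period ℓ=8 (even) → k=7
i=0: a=20 ⇒ p=20, q=1
i=1: a=1 ⇒ p=21, q=1
…
i=3: a=1 ⇒ p=104, q=5
…
i=5: a=1 ⇒ p=291, q=14
i=6: a=3 ⇒ p=1060, q=51
i=7: a=1 ⇒ p=1351, q=65
fundamental: x₁=1351, y₁=65  (since 1825201 − 432·4225 = 1)

1351 65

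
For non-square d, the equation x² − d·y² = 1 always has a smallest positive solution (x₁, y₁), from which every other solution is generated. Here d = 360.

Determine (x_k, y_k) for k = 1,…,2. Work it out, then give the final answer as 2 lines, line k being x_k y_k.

d=360: √d = [18; 1,36] (ℓ=2, even), read p_1/q_1
k=0  a_k=18  p_k/q_k = 18/1
k=1  a_k=1  p_k/q_k = 19/1
fundamental: x₁=19, y₁=1  (since 361 − 360·1 = 1)
(x_2, y_2) = (19·19 + 360·1·1, 19·1 + 1·19) = (721, 38)

19 1
721 38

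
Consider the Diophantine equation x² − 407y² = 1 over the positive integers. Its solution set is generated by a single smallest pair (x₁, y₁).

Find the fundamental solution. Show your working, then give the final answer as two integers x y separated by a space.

[20; 5,1,2,1,5,40] for √407; ℓ=6 ⇒ convergent index 5
k=0  a_k=20  p_k/q_k = 20/1
k=1  a_k=5  p_k/q_k = 101/5
…
k=4  a_k=1  p_k/q_k = 464/23
k=5  a_k=5  p_k/q_k = 2663/132
(x₁, y₁) = (2663, 132);  2663² − 407·132² = 1 ✓

2663 132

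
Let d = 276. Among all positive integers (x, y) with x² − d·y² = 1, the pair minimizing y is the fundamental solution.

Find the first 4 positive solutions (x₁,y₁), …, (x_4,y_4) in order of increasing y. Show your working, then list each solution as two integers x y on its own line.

d=276: √d = [16; 1,1,1,1,2,2,2,1,1,1,1,32] (ℓ=12, even), read p_11/q_11
step 0: (16, 1)  from 16·(1,0) + (0,1)
step 1: (17, 1)  from 1·(16,1) + (1,0)
step 2: (33, 2)  from 1·(17,1) + (16,1)
step 3: (50, 3)  from 1·(33,2) + (17,1)
…
step 10: (4768, 287)  from 1·(3007,181) + (1761,106)
step 11: (7775, 468)  from 1·(4768,287) + (3007,181)
(x₁, y₁) = (7775, 468);  7775² − 276·468² = 1 ✓
(x_2, y_2) = (7775·7775 + 276·468·468, 7775·468 + 468·7775) = (120901249, 7277400)
(x_3, y_3) = (7775·120901249 + 276·468·7277400, 7775·7277400 + 468·120901249) = (1880014414175, 113163569532)
(x_4, y_4) = (7775·1880014414175 + 276·468·113163569532, 7775·113163569532 + 468·1880014414175) = (29234224019520001, 1759693498945200)

7775 468
120901249 7277400
1880014414175 113163569532
29234224019520001 1759693498945200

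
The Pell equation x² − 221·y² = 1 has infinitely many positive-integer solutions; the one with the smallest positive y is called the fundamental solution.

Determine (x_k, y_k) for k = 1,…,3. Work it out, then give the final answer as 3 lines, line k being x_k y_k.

1665 112
5544449 372960
18463013505 1241956688

√221 = [14; 1,6,2,6,1,28, …], period ℓ=6 (even) → k=5
i=0: a=14 ⇒ p=14, q=1
…
i=2: a=6 ⇒ p=104, q=7
i=3: a=2 ⇒ p=223, q=15
i=4: a=6 ⇒ p=1442, q=97
i=5: a=1 ⇒ p=1665, q=112
→ (1665, 112).  Check: 1665²=2772225, 221·112²=2772224, difference 1.
n=2: (1665,112)∘(1665,112) = (1665·1665+221·112·112, 1665·112+112·1665) = (5544449,372960)
n=3: (5544449,372960)∘(1665,112) = (1665·5544449+221·112·372960, 1665·372960+112·5544449) = (18463013505,1241956688)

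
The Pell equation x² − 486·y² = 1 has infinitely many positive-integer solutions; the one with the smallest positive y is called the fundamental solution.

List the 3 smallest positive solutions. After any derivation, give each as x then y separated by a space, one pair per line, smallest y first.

485 22
470449 21340
456335045 20699778

√486 = [22; 22,44, …], period ℓ=2 (even) → k=1
k=0  a_k=22  p_k/q_k = 22/1
k=1  a_k=22  p_k/q_k = 485/22
(x₁, y₁) = (485, 22);  485² − 486·22² = 1 ✓
k=2:  x_2 = 485·485+486·22·22 = 470449,  y_2 = 485·22+22·485 = 21340
k=3:  x_3 = 485·470449+486·22·21340 = 456335045,  y_3 = 485·21340+22·470449 = 20699778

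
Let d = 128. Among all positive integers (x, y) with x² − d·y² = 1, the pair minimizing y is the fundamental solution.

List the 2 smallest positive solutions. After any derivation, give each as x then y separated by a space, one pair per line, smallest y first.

577 51
665857 58854

√128 = [11; 3,5,3,22, …], period ℓ=4 (even) → k=3
i=0: a=11 ⇒ p=11, q=1
…
i=2: a=5 ⇒ p=181, q=16
i=3: a=3 ⇒ p=577, q=51
→ (577, 51).  Check: 577²=332929, 128·51²=332928, difference 1.
k=2:  x_2 = 577·577+128·51·51 = 665857,  y_2 = 577·51+51·577 = 58854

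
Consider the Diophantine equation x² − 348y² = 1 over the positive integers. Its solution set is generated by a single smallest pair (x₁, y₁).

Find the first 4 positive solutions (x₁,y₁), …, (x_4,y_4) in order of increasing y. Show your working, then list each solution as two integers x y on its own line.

√348 = [18; 1,1,1,8,1,1,1,36, …], period ℓ=8 (even) → k=7
i=0: a=18 ⇒ p=18, q=1
…
i=2: a=1 ⇒ p=37, q=2
…
i=5: a=1 ⇒ p=541, q=29
i=6: a=1 ⇒ p=1026, q=55
i=7: a=1 ⇒ p=1567, q=84
→ (1567, 84).  Check: 1567²=2455489, 348·84²=2455488, difference 1.
n=2: (1567,84)∘(1567,84) = (1567·1567+348·84·84, 1567·84+84·1567) = (4910977,263256)
n=3: (4910977,263256)∘(1567,84) = (1567·4910977+348·84·263256, 1567·263256+84·4910977) = (15391000351,825044220)
n=4: (15391000351,825044220)∘(1567,84) = (1567·15391000351+348·84·825044220, 1567·825044220+84·15391000351) = (48235390189057,2585688322224)

1567 84
4910977 263256
15391000351 825044220
48235390189057 2585688322224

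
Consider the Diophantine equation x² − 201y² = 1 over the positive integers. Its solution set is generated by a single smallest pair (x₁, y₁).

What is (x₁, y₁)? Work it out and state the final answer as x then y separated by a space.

√201 → a₀=14, period (5,1,1,1,2,…,1,5,28); ℓ=14 even so k=13
a_0=14:  p_0=14·1+0=14,  q_0=14·0+1=1
…
a_3=1:  p_3=1·85+71=156,  q_3=1·6+5=11
…
a_5=2:  p_5=2·241+156=638,  q_5=2·17+11=45
…
a_7=8:  p_7=8·879+638=7670,  q_7=8·62+45=541
a_8=1:  p_8=1·7670+879=8549,  q_8=1·541+62=603
a_9=2:  p_9=2·8549+7670=24768,  q_9=2·603+541=1747
a_10=1:  p_10=1·24768+8549=33317,  q_10=1·1747+603=2350
…
a_12=1:  p_12=1·58085+33317=91402,  q_12=1·4097+2350=6447
a_13=5:  p_13=5·91402+58085=515095,  q_13=5·6447+4097=36332
fundamental: x₁=515095, y₁=36332  (since 265322859025 − 201·1320014224 = 1)

515095 36332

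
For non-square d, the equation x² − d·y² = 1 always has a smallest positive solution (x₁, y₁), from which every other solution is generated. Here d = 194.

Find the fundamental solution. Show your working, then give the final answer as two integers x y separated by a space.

[13; 1,12,1,26] for √194; ℓ=4 ⇒ convergent index 3
step 0: (13, 1)  from 13·(1,0) + (0,1)
step 1: (14, 1)  from 1·(13,1) + (1,0)
step 2: (181, 13)  from 12·(14,1) + (13,1)
step 3: (195, 14)  from 1·(181,13) + (14,1)
fundamental: x₁=195, y₁=14  (since 38025 − 194·196 = 1)

195 14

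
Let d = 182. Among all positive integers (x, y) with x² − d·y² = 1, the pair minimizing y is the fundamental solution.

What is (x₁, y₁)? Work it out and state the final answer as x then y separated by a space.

27 2

[13; 2,26] for √182; ℓ=2 ⇒ convergent index 1
i=0: a=13 ⇒ p=13, q=1
i=1: a=2 ⇒ p=27, q=2
→ (27, 2).  Check: 27²=729, 182·2²=728, difference 1.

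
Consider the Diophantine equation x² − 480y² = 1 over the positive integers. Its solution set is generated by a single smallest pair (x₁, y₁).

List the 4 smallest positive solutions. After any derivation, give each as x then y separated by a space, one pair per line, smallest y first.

√480 → a₀=21, period (1,9,1,42); ℓ=4 even so k=3
k=0  a_k=21  p_k/q_k = 21/1
…
k=2  a_k=9  p_k/q_k = 219/10
k=3  a_k=1  p_k/q_k = 241/11
(x₁, y₁) = (241, 11);  241² − 480·11² = 1 ✓
(241+11√480)^2 = 116161 + 5302√480
(241+11√480)^3 = 55989361 + 2555553√480
(241+11√480)^4 = 26986755841 + 1231771244√480

241 11
116161 5302
55989361 2555553
26986755841 1231771244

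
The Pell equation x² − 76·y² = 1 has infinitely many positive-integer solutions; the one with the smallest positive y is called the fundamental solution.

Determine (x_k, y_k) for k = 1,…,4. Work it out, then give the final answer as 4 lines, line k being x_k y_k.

√76 = [8; 1,2,1,1,5,4,5,1,1,2,1,16, …], period ℓ=12 (even) → k=11
i=0: a=8 ⇒ p=8, q=1
…
i=2: a=2 ⇒ p=26, q=3
i=3: a=1 ⇒ p=35, q=4
i=4: a=1 ⇒ p=61, q=7
…
i=8: a=1 ⇒ p=8866, q=1017
i=9: a=1 ⇒ p=16311, q=1871
i=10: a=2 ⇒ p=41488, q=4759
i=11: a=1 ⇒ p=57799, q=6630
fundamental: x₁=57799, y₁=6630  (since 3340724401 − 76·43956900 = 1)
n=2: (57799,6630)∘(57799,6630) = (57799·57799+76·6630·6630, 57799·6630+6630·57799) = (6681448801,766414740)
n=3: (6681448801,766414740)∘(57799,6630) = (57799·6681448801+76·6630·766414740, 57799·766414740+6630·6681448801) = (772362118440199,88596011107890)
n=4: (772362118440199,88596011107890)∘(57799,6630) = (57799·772362118440199+76·6630·88596011107890, 57799·88596011107890+6630·772362118440199) = (89283516160768675201,10241521691283453480)

57799 6630
6681448801 766414740
772362118440199 88596011107890
89283516160768675201 10241521691283453480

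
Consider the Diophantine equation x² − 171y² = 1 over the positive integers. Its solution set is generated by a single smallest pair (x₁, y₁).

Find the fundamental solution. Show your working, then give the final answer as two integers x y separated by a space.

d=171: √d = [13; 13,26] (ℓ=2, even), read p_1/q_1
step 0: (13, 1)  from 13·(1,0) + (0,1)
step 1: (170, 13)  from 13·(13,1) + (1,0)
(x₁, y₁) = (170, 13);  170² − 171·13² = 1 ✓

170 13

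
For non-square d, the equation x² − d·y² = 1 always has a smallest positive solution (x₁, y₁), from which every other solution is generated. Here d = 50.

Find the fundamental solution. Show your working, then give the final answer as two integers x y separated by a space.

99 14

√50 = [7; 14, …], period ℓ=1 (odd) → k=1
a_0=7:  p_0=7·1+0=7,  q_0=7·0+1=1
a_1=14:  p_1=14·7+1=99,  q_1=14·1+0=14
→ (99, 14).  Check: 99²=9801, 50·14²=9800, difference 1.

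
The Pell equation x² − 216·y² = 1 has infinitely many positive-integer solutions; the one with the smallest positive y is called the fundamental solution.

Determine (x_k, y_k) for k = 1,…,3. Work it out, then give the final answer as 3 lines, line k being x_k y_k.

485 33
470449 32010
456335045 31049667

√216 → a₀=14, period (1,2,3,2,1,28); ℓ=6 even so k=5
a_0=14:  p_0=14·1+0=14,  q_0=14·0+1=1
…
a_4=2:  p_4=2·147+44=338,  q_4=2·10+3=23
a_5=1:  p_5=1·338+147=485,  q_5=1·23+10=33
→ (485, 33).  Check: 485²=235225, 216·33²=235224, difference 1.
(485+33√216)^2 = 470449 + 32010√216
(485+33√216)^3 = 456335045 + 31049667√216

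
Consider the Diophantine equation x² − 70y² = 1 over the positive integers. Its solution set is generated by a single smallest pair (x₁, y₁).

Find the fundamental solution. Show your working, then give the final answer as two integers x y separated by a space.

[8; 2,1,2,1,2,16] for √70; ℓ=6 ⇒ convergent index 5
i=0: a=8 ⇒ p=8, q=1
…
i=2: a=1 ⇒ p=25, q=3
i=3: a=2 ⇒ p=67, q=8
i=4: a=1 ⇒ p=92, q=11
i=5: a=2 ⇒ p=251, q=30
(x₁, y₁) = (251, 30);  251² − 70·30² = 1 ✓

251 30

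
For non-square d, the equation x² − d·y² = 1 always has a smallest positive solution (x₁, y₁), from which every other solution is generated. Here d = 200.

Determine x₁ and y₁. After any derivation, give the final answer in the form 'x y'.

√200 → a₀=14, period (7,28); ℓ=2 even so k=1
k=0  a_k=14  p_k/q_k = 14/1
k=1  a_k=7  p_k/q_k = 99/7
fundamental: x₁=99, y₁=7  (since 9801 − 200·49 = 1)

99 7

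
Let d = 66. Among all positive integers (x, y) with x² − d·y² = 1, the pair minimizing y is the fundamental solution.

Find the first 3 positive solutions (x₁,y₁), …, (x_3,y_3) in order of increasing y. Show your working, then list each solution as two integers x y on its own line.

65 8
8449 1040
1098305 135192

√66 → a₀=8, period (8,16); ℓ=2 even so k=1
k=0  a_k=8  p_k/q_k = 8/1
k=1  a_k=8  p_k/q_k = 65/8
(x₁, y₁) = (65, 8);  65² − 66·8² = 1 ✓
n=2: (65,8)∘(65,8) = (65·65+66·8·8, 65·8+8·65) = (8449,1040)
n=3: (8449,1040)∘(65,8) = (65·8449+66·8·1040, 65·1040+8·8449) = (1098305,135192)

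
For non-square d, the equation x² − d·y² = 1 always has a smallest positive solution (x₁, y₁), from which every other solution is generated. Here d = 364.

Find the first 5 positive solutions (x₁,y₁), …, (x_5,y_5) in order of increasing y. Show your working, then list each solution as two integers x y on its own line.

[19; 12,1,2,3,1,8,1,3,2,1,12,38] for √364; ℓ=12 ⇒ convergent index 11
a_0=19:  p_0=19·1+0=19,  q_0=19·0+1=1
a_1=12:  p_1=12·19+1=229,  q_1=12·1+0=12
a_2=1:  p_2=1·229+19=248,  q_2=1·12+1=13
a_3=2:  p_3=2·248+229=725,  q_3=2·13+12=38
a_4=3:  p_4=3·725+248=2423,  q_4=3·38+13=127
a_5=1:  p_5=1·2423+725=3148,  q_5=1·127+38=165
a_6=8:  p_6=8·3148+2423=27607,  q_6=8·165+127=1447
a_7=1:  p_7=1·27607+3148=30755,  q_7=1·1447+165=1612
…
a_9=2:  p_9=2·119872+30755=270499,  q_9=2·6283+1612=14178
a_10=1:  p_10=1·270499+119872=390371,  q_10=1·14178+6283=20461
a_11=12:  p_11=12·390371+270499=4954951,  q_11=12·20461+14178=259710
→ (4954951, 259710).  Check: 4954951²=24551539412401, 364·259710²=24551539412400, difference 1.
n=2: (4954951,259710)∘(4954951,259710) = (4954951·4954951+364·259710·259710, 4954951·259710+259710·4954951) = (49103078824801,2573700648420)
n=3: (49103078824801,2573700648420)∘(4954951,259710) = (4954951·49103078824801+364·259710·2573700648420, 4954951·2573700648420+259710·49103078824801) = (486606699052048124551,25505121203178395130)
n=4: (486606699052048124551,25505121203178395130)∘(4954951,259710) = (4954951·486606699052048124551+364·259710·25505121203178395130, 4954951·25505121203178395130+259710·486606699052048124551) = (4822224700149240710505379201,252753251621617410554928840)
n=5: (4822224700149240710505379201,252753251621617410554928840)∘(4954951,259710) = (4954951·4822224700149240710505379201+364·259710·252753251621617410554928840, 4954951·252753251621617410554928840+259710·4822224700149240710505379201) = (47787774200457874208819626306623751,2504759953751544114971907242978550)

4954951 259710
49103078824801 2573700648420
486606699052048124551 25505121203178395130
4822224700149240710505379201 252753251621617410554928840
47787774200457874208819626306623751 2504759953751544114971907242978550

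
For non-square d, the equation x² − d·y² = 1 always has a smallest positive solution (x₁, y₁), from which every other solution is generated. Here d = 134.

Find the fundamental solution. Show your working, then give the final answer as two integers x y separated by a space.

√134 = [11; 1,1,2,1,3,…,1,1,22, …], period ℓ=14 (even) → k=13
i=0: a=11 ⇒ p=11, q=1
…
i=2: a=1 ⇒ p=23, q=2
…
i=4: a=1 ⇒ p=81, q=7
…
i=7: a=10 ⇒ p=4121, q=356
i=8: a=1 ⇒ p=4503, q=389
i=9: a=3 ⇒ p=17630, q=1523
i=10: a=1 ⇒ p=22133, q=1912
…
i=12: a=1 ⇒ p=84029, q=7259
i=13: a=1 ⇒ p=145925, q=12606
fundamental: x₁=145925, y₁=12606  (since 21294105625 − 134·158911236 = 1)

145925 12606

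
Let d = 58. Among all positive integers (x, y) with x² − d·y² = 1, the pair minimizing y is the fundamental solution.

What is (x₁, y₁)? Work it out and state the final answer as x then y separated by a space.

√58 → a₀=7, period (1,1,1,1,1,1,14); ℓ=7 odd so k=13
a_0=7:  p_0=7·1+0=7,  q_0=7·0+1=1
…
a_2=1:  p_2=1·8+7=15,  q_2=1·1+1=2
…
a_6=1:  p_6=1·61+38=99,  q_6=1·8+5=13
…
a_12=1:  p_12=1·7532+4539=12071,  q_12=1·989+596=1585
a_13=1:  p_13=1·12071+7532=19603,  q_13=1·1585+989=2574
(x₁, y₁) = (19603, 2574);  19603² − 58·2574² = 1 ✓

19603 2574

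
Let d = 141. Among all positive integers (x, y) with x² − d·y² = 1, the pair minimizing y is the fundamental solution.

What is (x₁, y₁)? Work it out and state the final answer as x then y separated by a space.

[11; 1,6,1,22] for √141; ℓ=4 ⇒ convergent index 3
k=0  a_k=11  p_k/q_k = 11/1
…
k=2  a_k=6  p_k/q_k = 83/7
k=3  a_k=1  p_k/q_k = 95/8
fundamental: x₁=95, y₁=8  (since 9025 − 141·64 = 1)

95 8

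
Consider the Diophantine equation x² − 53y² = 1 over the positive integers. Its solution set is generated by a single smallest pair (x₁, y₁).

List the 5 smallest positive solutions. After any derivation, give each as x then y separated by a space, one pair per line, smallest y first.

66249 9100
8777860001 1205731800
1163048894346249 159757052027300
154101652394311440001 21167489878307463600
20418160737778428282906249 2804650073736225260045500

√53 = [7; 3,1,1,3,14, …], period ℓ=5 (odd) → k=9
k=0  a_k=7  p_k/q_k = 7/1
…
k=5  a_k=14  p_k/q_k = 2599/357
k=6  a_k=3  p_k/q_k = 7979/1096
…
k=8  a_k=1  p_k/q_k = 18557/2549
k=9  a_k=3  p_k/q_k = 66249/9100
fundamental: x₁=66249, y₁=9100  (since 4388930001 − 53·82810000 = 1)
(x_2, y_2) = (66249·66249 + 53·9100·9100, 66249·9100 + 9100·66249) = (8777860001, 1205731800)
(x_3, y_3) = (66249·8777860001 + 53·9100·1205731800, 66249·1205731800 + 9100·8777860001) = (1163048894346249, 159757052027300)
(x_4, y_4) = (66249·1163048894346249 + 53·9100·159757052027300, 66249·159757052027300 + 9100·1163048894346249) = (154101652394311440001, 21167489878307463600)
(x_5, y_5) = (66249·154101652394311440001 + 53·9100·21167489878307463600, 66249·21167489878307463600 + 9100·154101652394311440001) = (20418160737778428282906249, 2804650073736225260045500)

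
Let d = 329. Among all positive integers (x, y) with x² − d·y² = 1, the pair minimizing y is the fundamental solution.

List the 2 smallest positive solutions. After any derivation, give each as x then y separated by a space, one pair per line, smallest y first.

2376415 131016
11294696504449 622696775280

[18; 7,4,2,1,1,4,1,1,2,4,7,36] for √329; ℓ=12 ⇒ convergent index 11
k=0  a_k=18  p_k/q_k = 18/1
k=1  a_k=7  p_k/q_k = 127/7
…
k=4  a_k=1  p_k/q_k = 1705/94
k=5  a_k=1  p_k/q_k = 2884/159
k=6  a_k=4  p_k/q_k = 13241/730
k=7  a_k=1  p_k/q_k = 16125/889
k=8  a_k=1  p_k/q_k = 29366/1619
k=9  a_k=2  p_k/q_k = 74857/4127
k=10  a_k=4  p_k/q_k = 328794/18127
k=11  a_k=7  p_k/q_k = 2376415/131016
(x₁, y₁) = (2376415, 131016);  2376415² − 329·131016² = 1 ✓
k=2:  x_2 = 2376415·2376415+329·131016·131016 = 11294696504449,  y_2 = 2376415·131016+131016·2376415 = 622696775280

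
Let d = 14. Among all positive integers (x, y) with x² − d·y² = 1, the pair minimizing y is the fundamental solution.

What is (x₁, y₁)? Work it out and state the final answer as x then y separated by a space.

15 4

√14 = [3; 1,2,1,6, …], period ℓ=4 (even) → k=3
a_0=3:  p_0=3·1+0=3,  q_0=3·0+1=1
a_1=1:  p_1=1·3+1=4,  q_1=1·1+0=1
a_2=2:  p_2=2·4+3=11,  q_2=2·1+1=3
a_3=1:  p_3=1·11+4=15,  q_3=1·3+1=4
(x₁, y₁) = (15, 4);  15² − 14·4² = 1 ✓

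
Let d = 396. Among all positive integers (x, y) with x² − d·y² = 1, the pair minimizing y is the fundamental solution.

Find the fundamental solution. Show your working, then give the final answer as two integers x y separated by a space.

199 10

d=396: √d = [19; 1,8,1,38] (ℓ=4, even), read p_3/q_3
a_0=19:  p_0=19·1+0=19,  q_0=19·0+1=1
…
a_2=8:  p_2=8·20+19=179,  q_2=8·1+1=9
a_3=1:  p_3=1·179+20=199,  q_3=1·9+1=10
fundamental: x₁=199, y₁=10  (since 39601 − 396·100 = 1)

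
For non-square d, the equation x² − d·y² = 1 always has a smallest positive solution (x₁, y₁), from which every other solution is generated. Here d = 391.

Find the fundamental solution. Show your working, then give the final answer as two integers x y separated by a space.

√391 = [19; 1,3,2,2,1,…,3,1,38, …], period ℓ=16 (even) → k=15
i=0: a=19 ⇒ p=19, q=1
…
i=2: a=3 ⇒ p=79, q=4
i=3: a=2 ⇒ p=178, q=9
i=4: a=2 ⇒ p=435, q=22
…
i=6: a=1 ⇒ p=1048, q=53
i=7: a=2 ⇒ p=2709, q=137
…
i=9: a=2 ⇒ p=107747, q=5449
…
i=14: a=3 ⇒ p=5678083, q=287153
i=15: a=1 ⇒ p=7338680, q=371133
fundamental: x₁=7338680, y₁=371133  (since 53856224142400 − 391·137739703689 = 1)

7338680 371133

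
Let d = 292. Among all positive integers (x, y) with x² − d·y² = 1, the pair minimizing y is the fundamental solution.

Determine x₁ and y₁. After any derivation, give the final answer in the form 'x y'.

√292 = [17; 11,2,1,3,8,3,1,2,11,34, …], period ℓ=10 (even) → k=9
k=0  a_k=17  p_k/q_k = 17/1
k=1  a_k=11  p_k/q_k = 188/11
…
k=4  a_k=3  p_k/q_k = 2136/125
k=5  a_k=8  p_k/q_k = 17669/1034
k=6  a_k=3  p_k/q_k = 55143/3227
k=7  a_k=1  p_k/q_k = 72812/4261
k=8  a_k=2  p_k/q_k = 200767/11749
k=9  a_k=11  p_k/q_k = 2281249/133500
fundamental: x₁=2281249, y₁=133500  (since 5204097000001 − 292·17822250000 = 1)

2281249 133500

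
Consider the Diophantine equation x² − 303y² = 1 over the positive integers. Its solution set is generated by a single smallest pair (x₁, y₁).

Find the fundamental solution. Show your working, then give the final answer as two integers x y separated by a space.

√303 → a₀=17, period (2,2,5,2,2,34); ℓ=6 even so k=5
step 0: (17, 1)  from 17·(1,0) + (0,1)
…
step 4: (1027, 59)  from 2·(470,27) + (87,5)
step 5: (2524, 145)  from 2·(1027,59) + (470,27)
→ (2524, 145).  Check: 2524²=6370576, 303·145²=6370575, difference 1.

2524 145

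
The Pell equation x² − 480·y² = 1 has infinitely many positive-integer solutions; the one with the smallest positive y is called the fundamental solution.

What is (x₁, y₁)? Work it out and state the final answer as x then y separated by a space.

241 11

[21; 1,9,1,42] for √480; ℓ=4 ⇒ convergent index 3
k=0  a_k=21  p_k/q_k = 21/1
k=1  a_k=1  p_k/q_k = 22/1
k=2  a_k=9  p_k/q_k = 219/10
k=3  a_k=1  p_k/q_k = 241/11
→ (241, 11).  Check: 241²=58081, 480·11²=58080, difference 1.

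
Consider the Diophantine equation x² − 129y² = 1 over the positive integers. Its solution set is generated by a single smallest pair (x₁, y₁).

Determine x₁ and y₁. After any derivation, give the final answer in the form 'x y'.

16855 1484

√129 → a₀=11, period (2,1,3,1,6,1,3,1,2,22); ℓ=10 even so k=9
k=0  a_k=11  p_k/q_k = 11/1
k=1  a_k=2  p_k/q_k = 23/2
k=2  a_k=1  p_k/q_k = 34/3
…
k=4  a_k=1  p_k/q_k = 159/14
k=5  a_k=6  p_k/q_k = 1079/95
…
k=8  a_k=1  p_k/q_k = 6031/531
k=9  a_k=2  p_k/q_k = 16855/1484
fundamental: x₁=16855, y₁=1484  (since 284091025 − 129·2202256 = 1)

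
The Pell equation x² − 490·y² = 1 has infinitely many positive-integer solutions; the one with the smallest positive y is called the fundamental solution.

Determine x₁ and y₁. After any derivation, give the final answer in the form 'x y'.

√490 → a₀=22, period (7,2,1,4,4,4,1,2,7,44); ℓ=10 even so k=9
step 0: (22, 1)  from 22·(1,0) + (0,1)
…
step 2: (332, 15)  from 2·(155,7) + (22,1)
…
step 6: (40708, 1839)  from 4·(9607,434) + (2280,103)
…
step 8: (141338, 6385)  from 2·(50315,2273) + (40708,1839)
step 9: (1039681, 46968)  from 7·(141338,6385) + (50315,2273)
→ (1039681, 46968).  Check: 1039681²=1080936581761, 490·46968²=1080936581760, difference 1.

1039681 46968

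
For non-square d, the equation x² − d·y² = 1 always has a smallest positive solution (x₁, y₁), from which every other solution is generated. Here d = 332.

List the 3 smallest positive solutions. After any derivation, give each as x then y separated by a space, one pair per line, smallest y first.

13447 738
361643617 19847772
9726043422151 533785979430

d=332: √d = [18; 4,1,1,8,1,1,4,36] (ℓ=8, even), read p_7/q_7
a_0=18:  p_0=18·1+0=18,  q_0=18·0+1=1
…
a_4=8:  p_4=8·164+91=1403,  q_4=8·9+5=77
…
a_6=1:  p_6=1·1567+1403=2970,  q_6=1·86+77=163
a_7=4:  p_7=4·2970+1567=13447,  q_7=4·163+86=738
→ (13447, 738).  Check: 13447²=180821809, 332·738²=180821808, difference 1.
(13447+738√332)^2 = 361643617 + 19847772√332
(13447+738√332)^3 = 9726043422151 + 533785979430√332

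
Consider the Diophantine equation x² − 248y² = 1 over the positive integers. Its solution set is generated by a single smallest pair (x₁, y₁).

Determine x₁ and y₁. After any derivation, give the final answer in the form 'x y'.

63 4

d=248: √d = [15; 1,2,1,30] (ℓ=4, even), read p_3/q_3
k=0  a_k=15  p_k/q_k = 15/1
…
k=2  a_k=2  p_k/q_k = 47/3
k=3  a_k=1  p_k/q_k = 63/4
→ (63, 4).  Check: 63²=3969, 248·4²=3968, difference 1.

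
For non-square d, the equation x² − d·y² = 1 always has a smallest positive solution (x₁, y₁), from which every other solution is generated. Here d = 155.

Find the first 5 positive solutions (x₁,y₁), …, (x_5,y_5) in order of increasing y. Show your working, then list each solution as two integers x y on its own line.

√155 → a₀=12, period (2,4,2,24); ℓ=4 even so k=3
a_0=12:  p_0=12·1+0=12,  q_0=12·0+1=1
…
a_2=4:  p_2=4·25+12=112,  q_2=4·2+1=9
a_3=2:  p_3=2·112+25=249,  q_3=2·9+2=20
(x₁, y₁) = (249, 20);  249² − 155·20² = 1 ✓
n=2: (249,20)∘(249,20) = (249·249+155·20·20, 249·20+20·249) = (124001,9960)
n=3: (124001,9960)∘(249,20) = (249·124001+155·20·9960, 249·9960+20·124001) = (61752249,4960060)
n=4: (61752249,4960060)∘(249,20) = (249·61752249+155·20·4960060, 249·4960060+20·61752249) = (30752496001,2470099920)
n=5: (30752496001,2470099920)∘(249,20) = (249·30752496001+155·20·2470099920, 249·2470099920+20·30752496001) = (15314681256249,1230104800100)

249 20
124001 9960
61752249 4960060
30752496001 2470099920
15314681256249 1230104800100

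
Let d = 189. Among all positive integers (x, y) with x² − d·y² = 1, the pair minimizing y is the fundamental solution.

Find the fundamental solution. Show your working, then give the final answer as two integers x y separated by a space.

[13; 1,2,1,26] for √189; ℓ=4 ⇒ convergent index 3
a_0=13:  p_0=13·1+0=13,  q_0=13·0+1=1
…
a_2=2:  p_2=2·14+13=41,  q_2=2·1+1=3
a_3=1:  p_3=1·41+14=55,  q_3=1·3+1=4
(x₁, y₁) = (55, 4);  55² − 189·4² = 1 ✓

55 4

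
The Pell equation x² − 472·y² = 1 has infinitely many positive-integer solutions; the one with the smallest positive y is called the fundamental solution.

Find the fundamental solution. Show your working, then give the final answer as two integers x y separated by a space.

√472 → a₀=21, period (1,2,1,1,1,…,2,1,42); ℓ=14 even so k=13
i=0: a=21 ⇒ p=21, q=1
i=1: a=1 ⇒ p=22, q=1
i=2: a=2 ⇒ p=65, q=3
…
i=4: a=1 ⇒ p=152, q=7
i=5: a=1 ⇒ p=239, q=11
…
i=7: a=5 ⇒ p=5779, q=266
…
i=11: a=1 ⇒ p=84230, q=3877
i=12: a=2 ⇒ p=222687, q=10250
i=13: a=1 ⇒ p=306917, q=14127
→ (306917, 14127).  Check: 306917²=94198044889, 472·14127²=94198044888, difference 1.

306917 14127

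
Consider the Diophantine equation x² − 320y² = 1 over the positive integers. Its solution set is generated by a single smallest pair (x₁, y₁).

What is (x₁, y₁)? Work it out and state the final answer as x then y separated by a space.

161 9

d=320: √d = [17; 1,7,1,34] (ℓ=4, even), read p_3/q_3
step 0: (17, 1)  from 17·(1,0) + (0,1)
…
step 2: (143, 8)  from 7·(18,1) + (17,1)
step 3: (161, 9)  from 1·(143,8) + (18,1)
→ (161, 9).  Check: 161²=25921, 320·9²=25920, difference 1.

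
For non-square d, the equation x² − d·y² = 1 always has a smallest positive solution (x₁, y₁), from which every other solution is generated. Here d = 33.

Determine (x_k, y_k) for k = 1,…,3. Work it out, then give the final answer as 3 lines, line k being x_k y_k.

d=33: √d = [5; 1,2,1,10] (ℓ=4, even), read p_3/q_3
k=0  a_k=5  p_k/q_k = 5/1
…
k=2  a_k=2  p_k/q_k = 17/3
k=3  a_k=1  p_k/q_k = 23/4
(x₁, y₁) = (23, 4);  23² − 33·4² = 1 ✓
(23+4√33)^2 = 1057 + 184√33
(23+4√33)^3 = 48599 + 8460√33

23 4
1057 184
48599 8460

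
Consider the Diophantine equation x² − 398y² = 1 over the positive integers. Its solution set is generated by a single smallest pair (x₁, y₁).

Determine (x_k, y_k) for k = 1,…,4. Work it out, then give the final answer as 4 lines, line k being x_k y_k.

d=398: √d = [19; 1,18,1,38] (ℓ=4, even), read p_3/q_3
step 0: (19, 1)  from 19·(1,0) + (0,1)
step 1: (20, 1)  from 1·(19,1) + (1,0)
step 2: (379, 19)  from 18·(20,1) + (19,1)
step 3: (399, 20)  from 1·(379,19) + (20,1)
(x₁, y₁) = (399, 20);  399² − 398·20² = 1 ✓
n=2: (399,20)∘(399,20) = (399·399+398·20·20, 399·20+20·399) = (318401,15960)
n=3: (318401,15960)∘(399,20) = (399·318401+398·20·15960, 399·15960+20·318401) = (254083599,12736060)
n=4: (254083599,12736060)∘(399,20) = (399·254083599+398·20·12736060, 399·12736060+20·254083599) = (202758393601,10163359920)

399 20
318401 15960
254083599 12736060
202758393601 10163359920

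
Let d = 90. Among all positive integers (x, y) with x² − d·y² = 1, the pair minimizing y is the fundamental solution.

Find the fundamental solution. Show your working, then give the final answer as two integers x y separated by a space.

19 2

d=90: √d = [9; 2,18] (ℓ=2, even), read p_1/q_1
k=0  a_k=9  p_k/q_k = 9/1
k=1  a_k=2  p_k/q_k = 19/2
→ (19, 2).  Check: 19²=361, 90·2²=360, difference 1.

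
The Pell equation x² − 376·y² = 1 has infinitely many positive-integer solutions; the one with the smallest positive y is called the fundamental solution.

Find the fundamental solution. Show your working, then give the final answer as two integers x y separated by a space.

2143295 110532

√376 = [19; 2,1,1,3,1,…,1,2,38, …], period ℓ=16 (even) → k=15
a_0=19:  p_0=19·1+0=19,  q_0=19·0+1=1
…
a_2=1:  p_2=1·39+19=58,  q_2=1·2+1=3
…
a_4=3:  p_4=3·97+58=349,  q_4=3·5+3=18
…
a_7=2:  p_7=2·1241+446=2928,  q_7=2·64+23=151
…
a_9=2:  p_9=2·12953+2928=28834,  q_9=2·668+151=1487
…
a_11=1:  p_11=1·70621+28834=99455,  q_11=1·3642+1487=5129
a_12=3:  p_12=3·99455+70621=368986,  q_12=3·5129+3642=19029
a_13=1:  p_13=1·368986+99455=468441,  q_13=1·19029+5129=24158
a_14=1:  p_14=1·468441+368986=837427,  q_14=1·24158+19029=43187
a_15=2:  p_15=2·837427+468441=2143295,  q_15=2·43187+24158=110532
→ (2143295, 110532).  Check: 2143295²=4593713457025, 376·110532²=4593713457024, difference 1.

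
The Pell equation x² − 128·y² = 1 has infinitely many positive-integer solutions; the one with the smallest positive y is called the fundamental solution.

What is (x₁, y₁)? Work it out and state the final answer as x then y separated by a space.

d=128: √d = [11; 3,5,3,22] (ℓ=4, even), read p_3/q_3
step 0: (11, 1)  from 11·(1,0) + (0,1)
…
step 2: (181, 16)  from 5·(34,3) + (11,1)
step 3: (577, 51)  from 3·(181,16) + (34,3)
→ (577, 51).  Check: 577²=332929, 128·51²=332928, difference 1.

577 51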